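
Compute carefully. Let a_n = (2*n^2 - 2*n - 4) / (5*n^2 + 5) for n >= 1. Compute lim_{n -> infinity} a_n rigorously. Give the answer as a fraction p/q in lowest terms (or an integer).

Divide numerator and denominator by n^2, the highest power:
numerator / n^2 = 2 - 2/n - 4/n^2
denominator / n^2 = 5 + 5/n^2
As n -> infinity, all terms of the form c/n^k (k >= 1) tend to 0.
So numerator / n^2 -> 2 and denominator / n^2 -> 5.
Therefore lim a_n = 2/5.

2/5


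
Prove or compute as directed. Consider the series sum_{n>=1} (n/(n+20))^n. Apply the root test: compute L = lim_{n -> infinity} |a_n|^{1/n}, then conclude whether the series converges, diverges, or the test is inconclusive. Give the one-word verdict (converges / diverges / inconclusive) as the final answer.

Let a_n denote the general term. Form |a_n|^(1/n) and simplify:
|a_n|^(1/n) = n/(n + 20)
Take the limit as n -> infinity: L = 1.
Since L = 1, the root test is inconclusive. (In fact a_n = (n/(n+20))^n -> e^(-20) != 0, so the nth-term test shows divergence; but the root test itself gives no conclusion.)

inconclusive


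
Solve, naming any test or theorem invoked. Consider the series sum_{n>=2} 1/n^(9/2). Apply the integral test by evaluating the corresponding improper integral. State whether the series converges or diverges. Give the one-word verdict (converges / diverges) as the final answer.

Let f(x) = x^(-9/2). Then f is positive, continuous, and decreasing on [2, infinity), so the integral test applies.
Compute the improper integral int_{2}^infinity f(x) dx:
  antiderivative F(x) = -2/(7*x^(7/2)).
  As x -> infinity, F(x) -> 0 (since p = 9/2 > 1).
  So int = F(infinity) - F(2) = 0 - (-sqrt(2)/56) = sqrt(2)/56.
  Finite, so by the integral test, the series converges.

converges


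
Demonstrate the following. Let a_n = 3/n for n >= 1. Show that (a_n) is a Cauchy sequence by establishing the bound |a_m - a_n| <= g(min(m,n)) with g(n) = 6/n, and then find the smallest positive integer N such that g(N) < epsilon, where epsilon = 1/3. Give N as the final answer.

For any m, n >= 1, by the triangle inequality:
|a_m - a_n| = |3/m - 3/n| <= 3*1/m + 3*1/n <= 6/min(m,n).
So g(n) = 6/n bounds the Cauchy difference. Since g(n) -> 0, (a_n) is Cauchy.
Now solve g(N) < 1/3: 6/N < 1/3 <=> N > 6 / (1/3) = 18.
The smallest integer strictly greater than 18 is N = 19.
Check: g(19) = 6/19 = 6/19 < 1/3; g(18) = 1/3 >= 1/3. So N = 19.

19


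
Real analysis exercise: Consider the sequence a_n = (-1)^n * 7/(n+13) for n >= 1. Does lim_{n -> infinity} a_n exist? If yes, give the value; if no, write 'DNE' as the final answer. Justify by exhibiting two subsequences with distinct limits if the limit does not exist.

Examine the behaviour of a_n along subsequences.
Even-n subsequence a_{2k} = 7/(2k+13) -> 0. Odd-n subsequence a_{2k+1} = -7/(2k+14) -> 0. Both tend to 0, which suggests the limit is 0; verify directly.
|a_n - 0| = 7/(n+13) < 7/n for every n >= 1.
Given epsilon > 0, choose a positive integer N > 7/epsilon. Then for all n >= N, |a_n| < 7/n <= 7/N < epsilon.
So by the definition of the limit, lim a_n exists and equals 0.

0


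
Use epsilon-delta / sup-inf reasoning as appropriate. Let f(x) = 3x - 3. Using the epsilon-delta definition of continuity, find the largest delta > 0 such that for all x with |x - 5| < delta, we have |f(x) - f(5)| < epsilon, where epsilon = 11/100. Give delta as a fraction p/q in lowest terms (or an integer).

We compute f(5) = 3*(5) - 3 = 12.
|f(x) - f(5)| = |3x - 3 - (12)| = |3(x - 5)| = 3|x - 5|.
We need 3|x - 5| < 11/100, i.e. |x - 5| < 11/100 / 3 = 11/300.
So any delta <= 11/300 works. Conversely, if delta > 11/300, then x = 5 + 11/300 satisfies |x - 5| = 11/300 < delta but |f(x) - f(5)| = 3 * 11/300 = 11/100, which is not < 11/100; so no larger delta works.
Hence the largest such delta is 11/300.

11/300


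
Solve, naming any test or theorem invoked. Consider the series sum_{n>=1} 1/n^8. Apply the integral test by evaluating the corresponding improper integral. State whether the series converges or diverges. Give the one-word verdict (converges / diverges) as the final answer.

Let f(x) = x^(-8). Then f is positive, continuous, and decreasing on [1, infinity), so the integral test applies.
Compute the improper integral int_{1}^infinity f(x) dx:
  antiderivative F(x) = -1/(7*x^7).
  As x -> infinity, F(x) -> 0 (since p = 8 > 1).
  So int = F(infinity) - F(1) = 0 - (-1/7) = 1/7.
  Finite, so by the integral test, the series converges.

converges


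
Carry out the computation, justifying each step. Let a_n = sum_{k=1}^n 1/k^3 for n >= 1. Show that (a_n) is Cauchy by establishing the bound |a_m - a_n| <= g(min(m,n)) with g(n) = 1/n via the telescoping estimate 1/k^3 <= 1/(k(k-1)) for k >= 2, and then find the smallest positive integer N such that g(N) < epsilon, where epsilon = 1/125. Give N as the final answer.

For m > n >= 1: |a_m - a_n| = sum_{k=n+1}^m 1/k^3.
Use 1/k^3 <= 1/(k(k-1)) = 1/(k-1) - 1/k for k >= 2 (which holds since k^3 >= k^2 >= k(k-1) for k >= 2):
sum_{k=n+1}^m 1/k^3 <= sum_{k=n+1}^m (1/(k-1) - 1/k) = 1/n - 1/m <= 1/n.
By symmetry the same bound holds with n,m swapped, so |a_m - a_n| <= 1/min(m,n) = g(min(m,n)). Since g(n) -> 0, (a_n) is Cauchy.
Now solve g(N) < 1/125: 1/N < 1/125 <=> N > 1/(1/125) = 125.
The smallest integer strictly greater than 125 is N = 126.
Check: g(126) = 1/126 < 1/125; g(125) = 1/125 >= 1/125. So N = 126.

126


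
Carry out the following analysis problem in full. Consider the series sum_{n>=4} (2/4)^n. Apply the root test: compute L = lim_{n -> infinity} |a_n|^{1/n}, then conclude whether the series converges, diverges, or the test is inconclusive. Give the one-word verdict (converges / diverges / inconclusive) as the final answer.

Let a_n denote the general term. Form |a_n|^(1/n) and simplify:
|a_n|^(1/n) = 1/2
Take the limit as n -> infinity: L = 1/2.
Since L = 1/2 < 1, the root test implies convergence.

converges


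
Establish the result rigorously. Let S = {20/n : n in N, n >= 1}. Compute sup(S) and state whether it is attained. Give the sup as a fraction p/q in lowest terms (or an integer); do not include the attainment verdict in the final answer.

Analysis:
- Values: 20, 10, 20/3, 5, ... strictly decreasing.
- The maximum is 20 (n=1); sup = 20 (attained).
- The set is bounded below by 0; 20/n -> 0 so 0 is the greatest lower bound.
- 0 is not in the set, so inf = 0 is not attained.
Conclusion: sup(S) = 20, attained in S.

20


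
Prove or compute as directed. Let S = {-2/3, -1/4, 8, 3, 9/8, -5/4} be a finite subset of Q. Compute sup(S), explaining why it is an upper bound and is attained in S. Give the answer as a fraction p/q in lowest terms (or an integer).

S is finite, so sup(S) = max(S).
Sorted decreasing:
8, 3, 9/8, -1/4, -2/3, -5/4
The extremum is 8.
For every x in S, x <= 8. And 8 is in S, so it is attained.
Therefore sup(S) = 8.

8


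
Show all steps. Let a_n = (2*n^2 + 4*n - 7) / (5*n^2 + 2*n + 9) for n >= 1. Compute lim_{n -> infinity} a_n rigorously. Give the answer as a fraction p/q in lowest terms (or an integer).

Divide numerator and denominator by n^2, the highest power:
numerator / n^2 = 2 + 4/n - 7/n^2
denominator / n^2 = 5 + 2/n + 9/n^2
As n -> infinity, all terms of the form c/n^k (k >= 1) tend to 0.
So numerator / n^2 -> 2 and denominator / n^2 -> 5.
Therefore lim a_n = 2/5.

2/5


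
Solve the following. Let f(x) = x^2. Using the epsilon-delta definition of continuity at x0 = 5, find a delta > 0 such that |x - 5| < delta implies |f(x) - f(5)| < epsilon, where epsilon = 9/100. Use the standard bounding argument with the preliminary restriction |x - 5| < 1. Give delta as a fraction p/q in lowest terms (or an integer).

Factor: |x^2 - (5)^2| = |x - 5| * |x + 5|.
Impose |x - 5| < 1 first. Then |x + 5| = |(x - 5) + 2*(5)| <= |x - 5| + 2*|5| < 1 + 10 = 11.
So |x^2 - (5)^2| < delta * 11.
We need delta * 11 <= 9/100, i.e. delta <= 9/100/11 = 9/1100.
Since 9/1100 < 1, this is tighter than 1; take delta = 9/1100.
So delta = 9/1100 works.

9/1100


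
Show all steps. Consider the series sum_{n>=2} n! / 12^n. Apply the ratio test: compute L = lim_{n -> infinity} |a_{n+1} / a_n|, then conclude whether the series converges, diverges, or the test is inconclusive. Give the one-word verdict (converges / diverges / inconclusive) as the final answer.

Let a_n denote the general term. Form the ratio a_{n+1}/a_n and simplify:
a_{n+1}/a_n = n/12 + 1/12
Take the limit as n -> infinity: L = infinity.
Since L = infinity > 1 (or L = infinity), the ratio test implies the series diverges.

diverges


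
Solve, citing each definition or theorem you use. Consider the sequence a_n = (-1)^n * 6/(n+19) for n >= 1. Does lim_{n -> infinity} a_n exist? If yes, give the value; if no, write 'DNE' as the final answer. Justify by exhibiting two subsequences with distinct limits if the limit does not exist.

Examine the behaviour of a_n along subsequences.
Even-n subsequence a_{2k} = 6/(2k+19) -> 0. Odd-n subsequence a_{2k+1} = -6/(2k+20) -> 0. Both tend to 0, which suggests the limit is 0; verify directly.
|a_n - 0| = 6/(n+19) < 6/n for every n >= 1.
Given epsilon > 0, choose a positive integer N > 6/epsilon. Then for all n >= N, |a_n| < 6/n <= 6/N < epsilon.
So by the definition of the limit, lim a_n exists and equals 0.

0


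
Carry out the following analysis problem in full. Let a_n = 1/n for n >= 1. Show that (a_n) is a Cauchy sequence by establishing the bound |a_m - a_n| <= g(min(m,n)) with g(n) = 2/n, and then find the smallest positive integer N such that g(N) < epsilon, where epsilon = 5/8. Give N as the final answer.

For any m, n >= 1, by the triangle inequality:
|a_m - a_n| = |1/m - 1/n| <= 1/m + 1/n <= 2/min(m,n).
So g(n) = 2/n bounds the Cauchy difference. Since g(n) -> 0, (a_n) is Cauchy.
Now solve g(N) < 5/8: 2/N < 5/8 <=> N > 2 / (5/8) = 16/5.
The smallest integer strictly greater than 16/5 is N = 4.
Check: g(4) = 2/4 = 1/2 < 5/8; g(3) = 2/3 >= 5/8. So N = 4.

4


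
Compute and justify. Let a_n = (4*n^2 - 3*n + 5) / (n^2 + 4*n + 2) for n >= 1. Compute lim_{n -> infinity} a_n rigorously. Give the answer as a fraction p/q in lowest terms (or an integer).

Divide numerator and denominator by n^2, the highest power:
numerator / n^2 = 4 - 3/n + 5/n^2
denominator / n^2 = 1 + 4/n + 2/n^2
As n -> infinity, all terms of the form c/n^k (k >= 1) tend to 0.
So numerator / n^2 -> 4 and denominator / n^2 -> 1.
Therefore lim a_n = 4.

4


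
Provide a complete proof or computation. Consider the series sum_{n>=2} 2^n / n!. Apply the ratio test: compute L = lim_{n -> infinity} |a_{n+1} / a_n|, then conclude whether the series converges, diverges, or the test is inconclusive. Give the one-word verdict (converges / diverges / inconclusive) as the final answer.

Let a_n denote the general term. Form the ratio a_{n+1}/a_n and simplify:
a_{n+1}/a_n = 2/(n + 1)
Take the limit as n -> infinity: L = 0.
Since L = 0 < 1, the ratio test implies the series converges.

converges


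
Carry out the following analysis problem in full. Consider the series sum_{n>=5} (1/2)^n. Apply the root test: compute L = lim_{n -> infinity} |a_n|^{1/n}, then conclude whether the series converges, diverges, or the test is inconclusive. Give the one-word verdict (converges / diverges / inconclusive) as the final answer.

Let a_n denote the general term. Form |a_n|^(1/n) and simplify:
|a_n|^(1/n) = 1/2
Take the limit as n -> infinity: L = 1/2.
Since L = 1/2 < 1, the root test implies convergence.

converges


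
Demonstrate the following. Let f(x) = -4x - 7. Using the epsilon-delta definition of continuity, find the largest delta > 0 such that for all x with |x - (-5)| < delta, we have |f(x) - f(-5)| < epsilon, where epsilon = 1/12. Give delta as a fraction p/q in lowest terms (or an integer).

We compute f(-5) = -4*(-5) - 7 = 13.
|f(x) - f(-5)| = |-4x - 7 - (13)| = |-4(x - (-5))| = 4|x - (-5)|.
We need 4|x - (-5)| < 1/12, i.e. |x - (-5)| < 1/12 / 4 = 1/48.
So any delta <= 1/48 works. Conversely, if delta > 1/48, then x = -5 + 1/48 satisfies |x - (-5)| = 1/48 < delta but |f(x) - f(-5)| = 4 * 1/48 = 1/12, which is not < 1/12; so no larger delta works.
Hence the largest such delta is 1/48.

1/48


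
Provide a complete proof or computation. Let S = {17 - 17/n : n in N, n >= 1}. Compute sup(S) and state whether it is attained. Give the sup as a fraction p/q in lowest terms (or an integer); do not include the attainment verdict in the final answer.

Analysis:
- Values: 0, 17/2, 34/3, 51/4, ... strictly increasing.
- Minimum is 0 (n=1); inf = 0 (attained).
- 17 - 17/n -> 17 from below; sup = 17, not attained.
Conclusion: sup(S) = 17, not attained in S.

17


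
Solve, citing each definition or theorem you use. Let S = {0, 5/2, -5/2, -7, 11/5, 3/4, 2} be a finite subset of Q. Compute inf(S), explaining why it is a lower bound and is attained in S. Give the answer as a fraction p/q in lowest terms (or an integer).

S is finite, so inf(S) = min(S).
Sorted increasing:
-7, -5/2, 0, 3/4, 2, 11/5, 5/2
The extremum is -7.
For every x in S, x >= -7. And -7 is in S, so it is attained.
Therefore inf(S) = -7.

-7


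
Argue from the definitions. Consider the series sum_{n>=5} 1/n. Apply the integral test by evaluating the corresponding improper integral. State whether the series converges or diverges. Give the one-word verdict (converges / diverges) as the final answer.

Let f(x) = 1/x. Then f is positive, continuous, and decreasing on [5, infinity), so the integral test applies.
Compute the improper integral int_{5}^infinity f(x) dx:
  antiderivative F(x) = log(x).
  As x -> infinity, log(x) -> infinity.
  So int = infinity - log(5) = infinity. By the integral test, the series diverges.

diverges


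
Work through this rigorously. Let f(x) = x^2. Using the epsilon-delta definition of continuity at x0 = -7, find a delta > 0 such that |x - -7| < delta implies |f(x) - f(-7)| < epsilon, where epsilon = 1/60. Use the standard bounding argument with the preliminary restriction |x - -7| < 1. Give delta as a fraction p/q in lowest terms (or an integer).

Factor: |x^2 - (-7)^2| = |x - -7| * |x + -7|.
Impose |x - -7| < 1 first. Then |x + -7| = |(x - -7) + 2*(-7)| <= |x - -7| + 2*|-7| < 1 + 14 = 15.
So |x^2 - (-7)^2| < delta * 15.
We need delta * 15 <= 1/60, i.e. delta <= 1/60/15 = 1/900.
Since 1/900 < 1, this is tighter than 1; take delta = 1/900.
So delta = 1/900 works.

1/900


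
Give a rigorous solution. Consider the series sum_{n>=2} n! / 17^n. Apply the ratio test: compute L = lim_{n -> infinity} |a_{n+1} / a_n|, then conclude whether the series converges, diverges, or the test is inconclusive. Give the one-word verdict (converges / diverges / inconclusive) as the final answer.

Let a_n denote the general term. Form the ratio a_{n+1}/a_n and simplify:
a_{n+1}/a_n = n/17 + 1/17
Take the limit as n -> infinity: L = infinity.
Since L = infinity > 1 (or L = infinity), the ratio test implies the series diverges.

diverges


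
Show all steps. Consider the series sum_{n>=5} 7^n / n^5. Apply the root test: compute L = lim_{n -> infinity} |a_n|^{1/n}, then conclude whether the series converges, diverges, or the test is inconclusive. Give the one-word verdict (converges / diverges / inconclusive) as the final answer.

Let a_n denote the general term. Form |a_n|^(1/n) and simplify:
|a_n|^(1/n) = 7/n^(5/n)
Take the limit as n -> infinity: L = 7.
Since L = 7 > 1, the root test implies divergence.

diverges


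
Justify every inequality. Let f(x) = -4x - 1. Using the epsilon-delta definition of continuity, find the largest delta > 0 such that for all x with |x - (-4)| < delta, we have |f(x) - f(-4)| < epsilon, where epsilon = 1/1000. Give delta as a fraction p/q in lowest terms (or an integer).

We compute f(-4) = -4*(-4) - 1 = 15.
|f(x) - f(-4)| = |-4x - 1 - (15)| = |-4(x - (-4))| = 4|x - (-4)|.
We need 4|x - (-4)| < 1/1000, i.e. |x - (-4)| < 1/1000 / 4 = 1/4000.
So any delta <= 1/4000 works. Conversely, if delta > 1/4000, then x = -4 + 1/4000 satisfies |x - (-4)| = 1/4000 < delta but |f(x) - f(-4)| = 4 * 1/4000 = 1/1000, which is not < 1/1000; so no larger delta works.
Hence the largest such delta is 1/4000.

1/4000


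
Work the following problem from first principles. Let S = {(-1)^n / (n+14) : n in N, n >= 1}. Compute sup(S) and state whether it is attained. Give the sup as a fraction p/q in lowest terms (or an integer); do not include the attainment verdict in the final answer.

Analysis:
- Values: -1/15, 1/16, -1/17, 1/18, -1/19, ...
- Positive terms (even n): 1/(2+14), 1/(4+14), ... decreasing -> max = 1/16 (n=2).
- Negative terms (odd n): -1/(1+14), -1/(3+14), ... increasing -> min = -1/15 (n=1).
- So sup = 1/16 (attained at n=2); inf = -1/15 (attained at n=1).
Conclusion: sup(S) = 1/16, attained in S.

1/16


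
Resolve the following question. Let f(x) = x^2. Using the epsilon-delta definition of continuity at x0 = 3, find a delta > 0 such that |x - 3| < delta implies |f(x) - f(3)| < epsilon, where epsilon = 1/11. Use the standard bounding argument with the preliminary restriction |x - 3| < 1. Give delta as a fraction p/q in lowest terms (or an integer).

Factor: |x^2 - (3)^2| = |x - 3| * |x + 3|.
Impose |x - 3| < 1 first. Then |x + 3| = |(x - 3) + 2*(3)| <= |x - 3| + 2*|3| < 1 + 6 = 7.
So |x^2 - (3)^2| < delta * 7.
We need delta * 7 <= 1/11, i.e. delta <= 1/11/7 = 1/77.
Since 1/77 < 1, this is tighter than 1; take delta = 1/77.
So delta = 1/77 works.

1/77


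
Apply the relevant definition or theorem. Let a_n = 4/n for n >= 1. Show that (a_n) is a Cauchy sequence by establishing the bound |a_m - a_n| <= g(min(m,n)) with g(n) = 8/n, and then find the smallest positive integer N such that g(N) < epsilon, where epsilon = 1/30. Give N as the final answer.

For any m, n >= 1, by the triangle inequality:
|a_m - a_n| = |4/m - 4/n| <= 4*1/m + 4*1/n <= 8/min(m,n).
So g(n) = 8/n bounds the Cauchy difference. Since g(n) -> 0, (a_n) is Cauchy.
Now solve g(N) < 1/30: 8/N < 1/30 <=> N > 8 / (1/30) = 240.
The smallest integer strictly greater than 240 is N = 241.
Check: g(241) = 8/241 = 8/241 < 1/30; g(240) = 1/30 >= 1/30. So N = 241.

241


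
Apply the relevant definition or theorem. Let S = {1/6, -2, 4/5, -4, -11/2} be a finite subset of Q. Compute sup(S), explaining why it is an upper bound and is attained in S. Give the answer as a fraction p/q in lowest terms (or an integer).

S is finite, so sup(S) = max(S).
Sorted decreasing:
4/5, 1/6, -2, -4, -11/2
The extremum is 4/5.
For every x in S, x <= 4/5. And 4/5 is in S, so it is attained.
Therefore sup(S) = 4/5.

4/5


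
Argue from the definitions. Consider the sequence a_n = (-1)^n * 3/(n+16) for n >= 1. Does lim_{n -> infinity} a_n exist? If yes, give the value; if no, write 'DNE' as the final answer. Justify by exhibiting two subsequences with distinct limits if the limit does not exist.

Examine the behaviour of a_n along subsequences.
Even-n subsequence a_{2k} = 3/(2k+16) -> 0. Odd-n subsequence a_{2k+1} = -3/(2k+17) -> 0. Both tend to 0, which suggests the limit is 0; verify directly.
|a_n - 0| = 3/(n+16) < 3/n for every n >= 1.
Given epsilon > 0, choose a positive integer N > 3/epsilon. Then for all n >= N, |a_n| < 3/n <= 3/N < epsilon.
So by the definition of the limit, lim a_n exists and equals 0.

0


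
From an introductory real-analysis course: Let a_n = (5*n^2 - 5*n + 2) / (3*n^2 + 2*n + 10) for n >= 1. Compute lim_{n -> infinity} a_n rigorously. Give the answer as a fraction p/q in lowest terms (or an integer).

Divide numerator and denominator by n^2, the highest power:
numerator / n^2 = 5 - 5/n + 2/n^2
denominator / n^2 = 3 + 2/n + 10/n^2
As n -> infinity, all terms of the form c/n^k (k >= 1) tend to 0.
So numerator / n^2 -> 5 and denominator / n^2 -> 3.
Therefore lim a_n = 5/3.

5/3


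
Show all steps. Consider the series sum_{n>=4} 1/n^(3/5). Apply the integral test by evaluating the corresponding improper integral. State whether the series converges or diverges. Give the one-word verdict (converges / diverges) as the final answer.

Let f(x) = x^(-3/5). Then f is positive, continuous, and decreasing on [4, infinity), so the integral test applies.
Compute the improper integral int_{4}^infinity f(x) dx:
  antiderivative F(x) = 5*x^(2/5)/2.
  As x -> infinity, F(x) -> infinity (since p = 3/5 < 1).
  So the integral diverges. By the integral test, the series diverges.

diverges


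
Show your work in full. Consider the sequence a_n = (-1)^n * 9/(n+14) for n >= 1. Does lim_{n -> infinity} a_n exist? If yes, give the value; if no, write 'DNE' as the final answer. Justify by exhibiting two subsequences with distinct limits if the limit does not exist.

Examine the behaviour of a_n along subsequences.
Even-n subsequence a_{2k} = 9/(2k+14) -> 0. Odd-n subsequence a_{2k+1} = -9/(2k+15) -> 0. Both tend to 0, which suggests the limit is 0; verify directly.
|a_n - 0| = 9/(n+14) < 9/n for every n >= 1.
Given epsilon > 0, choose a positive integer N > 9/epsilon. Then for all n >= N, |a_n| < 9/n <= 9/N < epsilon.
So by the definition of the limit, lim a_n exists and equals 0.

0


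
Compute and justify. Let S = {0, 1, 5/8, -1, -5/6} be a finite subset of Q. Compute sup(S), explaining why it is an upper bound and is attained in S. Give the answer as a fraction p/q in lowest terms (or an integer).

S is finite, so sup(S) = max(S).
Sorted decreasing:
1, 5/8, 0, -5/6, -1
The extremum is 1.
For every x in S, x <= 1. And 1 is in S, so it is attained.
Therefore sup(S) = 1.

1


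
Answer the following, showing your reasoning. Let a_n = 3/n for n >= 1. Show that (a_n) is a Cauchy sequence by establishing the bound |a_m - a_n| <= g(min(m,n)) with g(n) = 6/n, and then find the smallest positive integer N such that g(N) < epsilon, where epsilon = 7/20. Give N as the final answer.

For any m, n >= 1, by the triangle inequality:
|a_m - a_n| = |3/m - 3/n| <= 3*1/m + 3*1/n <= 6/min(m,n).
So g(n) = 6/n bounds the Cauchy difference. Since g(n) -> 0, (a_n) is Cauchy.
Now solve g(N) < 7/20: 6/N < 7/20 <=> N > 6 / (7/20) = 120/7.
The smallest integer strictly greater than 120/7 is N = 18.
Check: g(18) = 6/18 = 1/3 < 7/20; g(17) = 6/17 >= 7/20. So N = 18.

18


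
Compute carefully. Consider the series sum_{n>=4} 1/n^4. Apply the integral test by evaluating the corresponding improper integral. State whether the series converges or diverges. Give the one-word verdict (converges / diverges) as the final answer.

Let f(x) = x^(-4). Then f is positive, continuous, and decreasing on [4, infinity), so the integral test applies.
Compute the improper integral int_{4}^infinity f(x) dx:
  antiderivative F(x) = -1/(3*x^3).
  As x -> infinity, F(x) -> 0 (since p = 4 > 1).
  So int = F(infinity) - F(4) = 0 - (-1/192) = 1/192.
  Finite, so by the integral test, the series converges.

converges


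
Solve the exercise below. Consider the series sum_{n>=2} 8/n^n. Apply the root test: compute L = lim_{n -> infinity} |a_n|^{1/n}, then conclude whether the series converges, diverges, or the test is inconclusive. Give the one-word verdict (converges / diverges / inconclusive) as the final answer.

Let a_n denote the general term. Form |a_n|^(1/n) and simplify:
|a_n|^(1/n) = 2^(3/n)/n
Take the limit as n -> infinity: L = 0.
Since L = 0 < 1, the root test implies convergence.

converges


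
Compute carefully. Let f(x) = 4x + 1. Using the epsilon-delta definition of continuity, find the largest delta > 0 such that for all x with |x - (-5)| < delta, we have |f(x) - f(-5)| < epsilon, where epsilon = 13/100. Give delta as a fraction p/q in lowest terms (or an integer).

We compute f(-5) = 4*(-5) + 1 = -19.
|f(x) - f(-5)| = |4x + 1 - (-19)| = |4(x - (-5))| = 4|x - (-5)|.
We need 4|x - (-5)| < 13/100, i.e. |x - (-5)| < 13/100 / 4 = 13/400.
So any delta <= 13/400 works. Conversely, if delta > 13/400, then x = -5 + 13/400 satisfies |x - (-5)| = 13/400 < delta but |f(x) - f(-5)| = 4 * 13/400 = 13/100, which is not < 13/100; so no larger delta works.
Hence the largest such delta is 13/400.

13/400


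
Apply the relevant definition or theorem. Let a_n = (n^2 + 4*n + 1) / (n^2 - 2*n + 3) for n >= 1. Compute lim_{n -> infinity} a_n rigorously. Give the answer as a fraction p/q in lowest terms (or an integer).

Divide numerator and denominator by n^2, the highest power:
numerator / n^2 = 1 + 4/n + n^(-2)
denominator / n^2 = 1 - 2/n + 3/n^2
As n -> infinity, all terms of the form c/n^k (k >= 1) tend to 0.
So numerator / n^2 -> 1 and denominator / n^2 -> 1.
Therefore lim a_n = 1.

1


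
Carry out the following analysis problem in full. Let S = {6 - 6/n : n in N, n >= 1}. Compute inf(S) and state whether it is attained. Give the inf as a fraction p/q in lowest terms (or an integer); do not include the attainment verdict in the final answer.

Analysis:
- Values: 0, 3, 4, 9/2, ... strictly increasing.
- Minimum is 0 (n=1); inf = 0 (attained).
- 6 - 6/n -> 6 from below; sup = 6, not attained.
Conclusion: inf(S) = 0, attained in S.

0


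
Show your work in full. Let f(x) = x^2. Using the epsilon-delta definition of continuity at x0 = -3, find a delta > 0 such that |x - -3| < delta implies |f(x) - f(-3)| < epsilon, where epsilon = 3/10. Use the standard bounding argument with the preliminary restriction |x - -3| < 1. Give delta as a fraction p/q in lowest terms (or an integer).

Factor: |x^2 - (-3)^2| = |x - -3| * |x + -3|.
Impose |x - -3| < 1 first. Then |x + -3| = |(x - -3) + 2*(-3)| <= |x - -3| + 2*|-3| < 1 + 6 = 7.
So |x^2 - (-3)^2| < delta * 7.
We need delta * 7 <= 3/10, i.e. delta <= 3/10/7 = 3/70.
Since 3/70 < 1, this is tighter than 1; take delta = 3/70.
So delta = 3/70 works.

3/70


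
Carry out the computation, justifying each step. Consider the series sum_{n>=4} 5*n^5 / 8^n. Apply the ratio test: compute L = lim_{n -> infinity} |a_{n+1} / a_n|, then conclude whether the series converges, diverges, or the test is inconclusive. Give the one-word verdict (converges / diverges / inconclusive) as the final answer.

Let a_n denote the general term. Form the ratio a_{n+1}/a_n and simplify:
a_{n+1}/a_n = (n + 1)^5/(8*n^5)
Take the limit as n -> infinity: L = 1/8.
Since L = 1/8 < 1, the ratio test implies the series converges.

converges


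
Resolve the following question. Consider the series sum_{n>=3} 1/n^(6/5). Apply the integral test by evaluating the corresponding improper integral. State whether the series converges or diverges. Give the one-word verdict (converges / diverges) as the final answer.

Let f(x) = x^(-6/5). Then f is positive, continuous, and decreasing on [3, infinity), so the integral test applies.
Compute the improper integral int_{3}^infinity f(x) dx:
  antiderivative F(x) = -5/x^(1/5).
  As x -> infinity, F(x) -> 0 (since p = 6/5 > 1).
  So int = F(infinity) - F(3) = 0 - (-5*3^(4/5)/3) = 5*3^(4/5)/3.
  Finite, so by the integral test, the series converges.

converges


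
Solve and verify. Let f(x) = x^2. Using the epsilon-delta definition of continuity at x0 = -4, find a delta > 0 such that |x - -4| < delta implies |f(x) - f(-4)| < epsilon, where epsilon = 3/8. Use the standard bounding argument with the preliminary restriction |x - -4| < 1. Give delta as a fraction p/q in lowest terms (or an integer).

Factor: |x^2 - (-4)^2| = |x - -4| * |x + -4|.
Impose |x - -4| < 1 first. Then |x + -4| = |(x - -4) + 2*(-4)| <= |x - -4| + 2*|-4| < 1 + 8 = 9.
So |x^2 - (-4)^2| < delta * 9.
We need delta * 9 <= 3/8, i.e. delta <= 3/8/9 = 1/24.
Since 1/24 < 1, this is tighter than 1; take delta = 1/24.
So delta = 1/24 works.

1/24


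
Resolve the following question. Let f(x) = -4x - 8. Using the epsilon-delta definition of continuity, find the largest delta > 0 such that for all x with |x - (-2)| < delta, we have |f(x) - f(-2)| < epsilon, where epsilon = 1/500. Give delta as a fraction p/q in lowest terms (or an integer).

We compute f(-2) = -4*(-2) - 8 = 0.
|f(x) - f(-2)| = |-4x - 8 - (0)| = |-4(x - (-2))| = 4|x - (-2)|.
We need 4|x - (-2)| < 1/500, i.e. |x - (-2)| < 1/500 / 4 = 1/2000.
So any delta <= 1/2000 works. Conversely, if delta > 1/2000, then x = -2 + 1/2000 satisfies |x - (-2)| = 1/2000 < delta but |f(x) - f(-2)| = 4 * 1/2000 = 1/500, which is not < 1/500; so no larger delta works.
Hence the largest such delta is 1/2000.

1/2000


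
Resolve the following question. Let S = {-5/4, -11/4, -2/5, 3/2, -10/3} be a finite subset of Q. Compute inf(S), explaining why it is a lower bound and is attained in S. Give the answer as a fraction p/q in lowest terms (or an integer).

S is finite, so inf(S) = min(S).
Sorted increasing:
-10/3, -11/4, -5/4, -2/5, 3/2
The extremum is -10/3.
For every x in S, x >= -10/3. And -10/3 is in S, so it is attained.
Therefore inf(S) = -10/3.

-10/3


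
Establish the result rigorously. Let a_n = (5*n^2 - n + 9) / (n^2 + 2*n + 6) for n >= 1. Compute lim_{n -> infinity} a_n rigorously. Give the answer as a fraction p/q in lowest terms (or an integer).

Divide numerator and denominator by n^2, the highest power:
numerator / n^2 = 5 - 1/n + 9/n^2
denominator / n^2 = 1 + 2/n + 6/n^2
As n -> infinity, all terms of the form c/n^k (k >= 1) tend to 0.
So numerator / n^2 -> 5 and denominator / n^2 -> 1.
Therefore lim a_n = 5.

5


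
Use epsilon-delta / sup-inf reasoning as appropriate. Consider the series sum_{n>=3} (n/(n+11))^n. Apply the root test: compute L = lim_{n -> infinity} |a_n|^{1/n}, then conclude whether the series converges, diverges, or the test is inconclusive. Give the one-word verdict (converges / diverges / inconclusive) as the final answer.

Let a_n denote the general term. Form |a_n|^(1/n) and simplify:
|a_n|^(1/n) = n/(n + 11)
Take the limit as n -> infinity: L = 1.
Since L = 1, the root test is inconclusive. (In fact a_n = (n/(n+11))^n -> e^(-11) != 0, so the nth-term test shows divergence; but the root test itself gives no conclusion.)

inconclusive


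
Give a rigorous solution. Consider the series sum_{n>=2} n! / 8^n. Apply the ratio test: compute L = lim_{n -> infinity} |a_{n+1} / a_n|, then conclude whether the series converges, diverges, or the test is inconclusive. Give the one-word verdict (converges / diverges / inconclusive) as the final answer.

Let a_n denote the general term. Form the ratio a_{n+1}/a_n and simplify:
a_{n+1}/a_n = n/8 + 1/8
Take the limit as n -> infinity: L = infinity.
Since L = infinity > 1 (or L = infinity), the ratio test implies the series diverges.

diverges


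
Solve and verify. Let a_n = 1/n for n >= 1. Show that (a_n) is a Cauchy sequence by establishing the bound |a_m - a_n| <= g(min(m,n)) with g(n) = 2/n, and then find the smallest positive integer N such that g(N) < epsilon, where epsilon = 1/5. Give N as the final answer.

For any m, n >= 1, by the triangle inequality:
|a_m - a_n| = |1/m - 1/n| <= 1/m + 1/n <= 2/min(m,n).
So g(n) = 2/n bounds the Cauchy difference. Since g(n) -> 0, (a_n) is Cauchy.
Now solve g(N) < 1/5: 2/N < 1/5 <=> N > 2 / (1/5) = 10.
The smallest integer strictly greater than 10 is N = 11.
Check: g(11) = 2/11 = 2/11 < 1/5; g(10) = 1/5 >= 1/5. So N = 11.

11


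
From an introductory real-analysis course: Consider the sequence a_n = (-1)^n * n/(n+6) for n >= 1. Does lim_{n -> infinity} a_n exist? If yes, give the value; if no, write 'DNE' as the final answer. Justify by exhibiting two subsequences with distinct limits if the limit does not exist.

Examine the behaviour of a_n along subsequences.
a_{2k} = 2k/(2k+6) -> 1. a_{2k+1} = -(2k+1)/(2k+7) -> -1.
Since these two subsequential limits are 1 and -1, distinct, the full sequence cannot converge (a convergent sequence has all subsequences tending to the same limit). So lim a_n does not exist.

DNE


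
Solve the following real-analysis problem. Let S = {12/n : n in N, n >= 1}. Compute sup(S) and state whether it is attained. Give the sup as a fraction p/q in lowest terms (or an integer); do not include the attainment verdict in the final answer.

Analysis:
- Values: 12, 6, 4, 3, ... strictly decreasing.
- The maximum is 12 (n=1); sup = 12 (attained).
- The set is bounded below by 0; 12/n -> 0 so 0 is the greatest lower bound.
- 0 is not in the set, so inf = 0 is not attained.
Conclusion: sup(S) = 12, attained in S.

12


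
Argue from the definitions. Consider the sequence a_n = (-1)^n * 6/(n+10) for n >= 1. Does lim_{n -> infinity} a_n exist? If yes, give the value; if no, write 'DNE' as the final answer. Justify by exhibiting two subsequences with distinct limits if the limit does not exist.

Examine the behaviour of a_n along subsequences.
Even-n subsequence a_{2k} = 6/(2k+10) -> 0. Odd-n subsequence a_{2k+1} = -6/(2k+11) -> 0. Both tend to 0, which suggests the limit is 0; verify directly.
|a_n - 0| = 6/(n+10) < 6/n for every n >= 1.
Given epsilon > 0, choose a positive integer N > 6/epsilon. Then for all n >= N, |a_n| < 6/n <= 6/N < epsilon.
So by the definition of the limit, lim a_n exists and equals 0.

0


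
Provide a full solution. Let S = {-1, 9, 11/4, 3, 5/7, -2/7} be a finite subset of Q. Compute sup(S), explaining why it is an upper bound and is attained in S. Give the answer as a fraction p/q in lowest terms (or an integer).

S is finite, so sup(S) = max(S).
Sorted decreasing:
9, 3, 11/4, 5/7, -2/7, -1
The extremum is 9.
For every x in S, x <= 9. And 9 is in S, so it is attained.
Therefore sup(S) = 9.

9


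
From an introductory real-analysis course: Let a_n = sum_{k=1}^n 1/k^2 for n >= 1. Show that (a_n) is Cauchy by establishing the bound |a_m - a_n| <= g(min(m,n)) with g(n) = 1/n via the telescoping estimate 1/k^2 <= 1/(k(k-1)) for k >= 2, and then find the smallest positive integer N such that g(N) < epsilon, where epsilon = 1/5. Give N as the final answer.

For m > n >= 1: |a_m - a_n| = sum_{k=n+1}^m 1/k^2.
Use 1/k^2 <= 1/(k(k-1)) = 1/(k-1) - 1/k for k >= 2:
sum_{k=n+1}^m 1/k^2 <= sum_{k=n+1}^m (1/(k-1) - 1/k) = 1/n - 1/m <= 1/n.
By symmetry the same bound holds with n,m swapped, so |a_m - a_n| <= 1/min(m,n) = g(min(m,n)). Since g(n) -> 0, (a_n) is Cauchy.
Now solve g(N) < 1/5: 1/N < 1/5 <=> N > 1/(1/5) = 5.
The smallest integer strictly greater than 5 is N = 6.
Check: g(6) = 1/6 < 1/5; g(5) = 1/5 >= 1/5. So N = 6.

6


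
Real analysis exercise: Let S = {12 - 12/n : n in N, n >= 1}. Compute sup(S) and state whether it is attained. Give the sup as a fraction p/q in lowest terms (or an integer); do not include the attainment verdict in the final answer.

Analysis:
- Values: 0, 6, 8, 9, ... strictly increasing.
- Minimum is 0 (n=1); inf = 0 (attained).
- 12 - 12/n -> 12 from below; sup = 12, not attained.
Conclusion: sup(S) = 12, not attained in S.

12


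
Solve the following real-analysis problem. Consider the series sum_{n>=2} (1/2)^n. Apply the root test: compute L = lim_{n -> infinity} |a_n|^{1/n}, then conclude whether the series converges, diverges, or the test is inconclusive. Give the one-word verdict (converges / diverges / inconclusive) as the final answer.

Let a_n denote the general term. Form |a_n|^(1/n) and simplify:
|a_n|^(1/n) = 1/2
Take the limit as n -> infinity: L = 1/2.
Since L = 1/2 < 1, the root test implies convergence.

converges


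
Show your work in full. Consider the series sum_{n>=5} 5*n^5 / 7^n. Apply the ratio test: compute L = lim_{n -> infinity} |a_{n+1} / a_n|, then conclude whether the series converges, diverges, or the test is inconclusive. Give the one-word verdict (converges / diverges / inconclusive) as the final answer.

Let a_n denote the general term. Form the ratio a_{n+1}/a_n and simplify:
a_{n+1}/a_n = (n + 1)^5/(7*n^5)
Take the limit as n -> infinity: L = 1/7.
Since L = 1/7 < 1, the ratio test implies the series converges.

converges


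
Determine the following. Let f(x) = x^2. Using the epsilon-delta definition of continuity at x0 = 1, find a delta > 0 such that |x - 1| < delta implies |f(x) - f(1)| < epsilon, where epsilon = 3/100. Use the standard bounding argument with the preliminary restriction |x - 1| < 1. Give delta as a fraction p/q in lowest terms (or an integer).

Factor: |x^2 - (1)^2| = |x - 1| * |x + 1|.
Impose |x - 1| < 1 first. Then |x + 1| = |(x - 1) + 2*(1)| <= |x - 1| + 2*|1| < 1 + 2 = 3.
So |x^2 - (1)^2| < delta * 3.
We need delta * 3 <= 3/100, i.e. delta <= 3/100/3 = 1/100.
Since 1/100 < 1, this is tighter than 1; take delta = 1/100.
So delta = 1/100 works.

1/100


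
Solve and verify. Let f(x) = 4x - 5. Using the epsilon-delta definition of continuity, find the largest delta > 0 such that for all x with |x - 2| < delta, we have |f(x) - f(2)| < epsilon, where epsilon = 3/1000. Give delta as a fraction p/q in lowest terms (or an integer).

We compute f(2) = 4*(2) - 5 = 3.
|f(x) - f(2)| = |4x - 5 - (3)| = |4(x - 2)| = 4|x - 2|.
We need 4|x - 2| < 3/1000, i.e. |x - 2| < 3/1000 / 4 = 3/4000.
So any delta <= 3/4000 works. Conversely, if delta > 3/4000, then x = 2 + 3/4000 satisfies |x - 2| = 3/4000 < delta but |f(x) - f(2)| = 4 * 3/4000 = 3/1000, which is not < 3/1000; so no larger delta works.
Hence the largest such delta is 3/4000.

3/4000


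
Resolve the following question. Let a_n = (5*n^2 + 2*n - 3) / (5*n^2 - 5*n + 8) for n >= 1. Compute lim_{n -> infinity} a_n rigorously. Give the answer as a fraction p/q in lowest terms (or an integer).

Divide numerator and denominator by n^2, the highest power:
numerator / n^2 = 5 + 2/n - 3/n^2
denominator / n^2 = 5 - 5/n + 8/n^2
As n -> infinity, all terms of the form c/n^k (k >= 1) tend to 0.
So numerator / n^2 -> 5 and denominator / n^2 -> 5.
Therefore lim a_n = 1.

1


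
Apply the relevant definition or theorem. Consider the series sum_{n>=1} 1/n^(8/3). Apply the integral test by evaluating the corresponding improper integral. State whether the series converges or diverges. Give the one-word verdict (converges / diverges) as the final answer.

Let f(x) = x^(-8/3). Then f is positive, continuous, and decreasing on [1, infinity), so the integral test applies.
Compute the improper integral int_{1}^infinity f(x) dx:
  antiderivative F(x) = -3/(5*x^(5/3)).
  As x -> infinity, F(x) -> 0 (since p = 8/3 > 1).
  So int = F(infinity) - F(1) = 0 - (-3/5) = 3/5.
  Finite, so by the integral test, the series converges.

converges


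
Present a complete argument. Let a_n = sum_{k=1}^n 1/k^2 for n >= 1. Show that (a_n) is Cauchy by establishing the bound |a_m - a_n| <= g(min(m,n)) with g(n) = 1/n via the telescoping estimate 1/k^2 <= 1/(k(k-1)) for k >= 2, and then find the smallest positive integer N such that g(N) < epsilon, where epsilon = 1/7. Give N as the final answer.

For m > n >= 1: |a_m - a_n| = sum_{k=n+1}^m 1/k^2.
Use 1/k^2 <= 1/(k(k-1)) = 1/(k-1) - 1/k for k >= 2:
sum_{k=n+1}^m 1/k^2 <= sum_{k=n+1}^m (1/(k-1) - 1/k) = 1/n - 1/m <= 1/n.
By symmetry the same bound holds with n,m swapped, so |a_m - a_n| <= 1/min(m,n) = g(min(m,n)). Since g(n) -> 0, (a_n) is Cauchy.
Now solve g(N) < 1/7: 1/N < 1/7 <=> N > 1/(1/7) = 7.
The smallest integer strictly greater than 7 is N = 8.
Check: g(8) = 1/8 < 1/7; g(7) = 1/7 >= 1/7. So N = 8.

8


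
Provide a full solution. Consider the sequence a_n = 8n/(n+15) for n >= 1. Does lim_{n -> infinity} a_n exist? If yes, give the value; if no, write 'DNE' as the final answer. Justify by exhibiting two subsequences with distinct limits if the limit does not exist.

Examine the behaviour of a_n along subsequences.
Even-n subsequence a_{2k} = 8(2k)/(2k+15) -> 8. Odd-n subsequence a_{2k+1} = 8(2k+1)/(2k+16) -> 8. Both tend to 8, which suggests the limit is 8; verify directly.
|a_n - 8| = |8n - 8(n+15)| / (n+15) = 120/(n+15) < 120/n for every n >= 1.
Given epsilon > 0, choose a positive integer N > 120/epsilon. Then for all n >= N, |a_n - 8| < 120/n <= 120/N < epsilon.
So by the definition of the limit, lim a_n exists and equals 8.

8


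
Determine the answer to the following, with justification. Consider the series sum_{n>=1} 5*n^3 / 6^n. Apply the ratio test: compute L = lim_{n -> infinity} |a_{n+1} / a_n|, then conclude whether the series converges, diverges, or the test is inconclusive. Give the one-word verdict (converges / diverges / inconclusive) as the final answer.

Let a_n denote the general term. Form the ratio a_{n+1}/a_n and simplify:
a_{n+1}/a_n = (n + 1)^3/(6*n^3)
Take the limit as n -> infinity: L = 1/6.
Since L = 1/6 < 1, the ratio test implies the series converges.

converges
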